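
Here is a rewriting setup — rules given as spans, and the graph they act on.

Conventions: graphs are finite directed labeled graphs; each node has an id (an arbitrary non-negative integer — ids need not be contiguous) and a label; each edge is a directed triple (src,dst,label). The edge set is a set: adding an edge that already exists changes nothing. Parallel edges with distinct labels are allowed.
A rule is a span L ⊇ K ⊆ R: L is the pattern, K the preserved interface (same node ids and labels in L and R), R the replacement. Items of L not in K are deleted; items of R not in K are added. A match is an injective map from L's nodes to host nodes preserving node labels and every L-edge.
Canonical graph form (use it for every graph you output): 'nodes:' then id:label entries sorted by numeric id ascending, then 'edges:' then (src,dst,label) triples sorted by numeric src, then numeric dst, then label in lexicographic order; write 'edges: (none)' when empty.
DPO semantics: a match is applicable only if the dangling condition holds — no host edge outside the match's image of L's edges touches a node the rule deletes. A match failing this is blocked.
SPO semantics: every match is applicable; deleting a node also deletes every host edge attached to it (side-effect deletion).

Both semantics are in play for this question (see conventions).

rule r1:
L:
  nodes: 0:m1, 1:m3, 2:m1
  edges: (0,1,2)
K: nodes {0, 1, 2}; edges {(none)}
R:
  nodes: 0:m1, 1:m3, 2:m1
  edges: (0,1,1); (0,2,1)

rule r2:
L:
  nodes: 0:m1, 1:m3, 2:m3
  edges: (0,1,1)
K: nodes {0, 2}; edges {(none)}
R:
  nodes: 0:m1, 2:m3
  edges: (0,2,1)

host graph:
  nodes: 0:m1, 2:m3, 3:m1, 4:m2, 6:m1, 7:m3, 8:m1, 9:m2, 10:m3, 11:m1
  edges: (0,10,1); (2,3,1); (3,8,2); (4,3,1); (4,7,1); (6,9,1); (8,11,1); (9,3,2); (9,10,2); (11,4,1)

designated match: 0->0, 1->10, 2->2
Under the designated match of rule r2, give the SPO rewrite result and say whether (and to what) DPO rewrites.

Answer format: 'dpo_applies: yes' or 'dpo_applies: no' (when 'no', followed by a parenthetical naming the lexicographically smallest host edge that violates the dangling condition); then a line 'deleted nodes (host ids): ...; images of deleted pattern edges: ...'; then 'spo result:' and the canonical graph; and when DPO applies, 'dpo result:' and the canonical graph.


dpo_applies: no
(the rule deletes node 10, which keeps host edge (9,10,2) outside the match image — the dangling condition fails, DPO blocks; SPO proceeds and side-deletes such edges)
deleted nodes (host ids): 10; images of deleted pattern edges: (0,10,1)
spo result:
nodes: 0:m1, 2:m3, 3:m1, 4:m2, 6:m1, 7:m3, 8:m1, 9:m2, 11:m1
edges: (0,2,1); (2,3,1); (3,8,2); (4,3,1); (4,7,1); (6,9,1); (8,11,1); (9,3,2); (11,4,1)


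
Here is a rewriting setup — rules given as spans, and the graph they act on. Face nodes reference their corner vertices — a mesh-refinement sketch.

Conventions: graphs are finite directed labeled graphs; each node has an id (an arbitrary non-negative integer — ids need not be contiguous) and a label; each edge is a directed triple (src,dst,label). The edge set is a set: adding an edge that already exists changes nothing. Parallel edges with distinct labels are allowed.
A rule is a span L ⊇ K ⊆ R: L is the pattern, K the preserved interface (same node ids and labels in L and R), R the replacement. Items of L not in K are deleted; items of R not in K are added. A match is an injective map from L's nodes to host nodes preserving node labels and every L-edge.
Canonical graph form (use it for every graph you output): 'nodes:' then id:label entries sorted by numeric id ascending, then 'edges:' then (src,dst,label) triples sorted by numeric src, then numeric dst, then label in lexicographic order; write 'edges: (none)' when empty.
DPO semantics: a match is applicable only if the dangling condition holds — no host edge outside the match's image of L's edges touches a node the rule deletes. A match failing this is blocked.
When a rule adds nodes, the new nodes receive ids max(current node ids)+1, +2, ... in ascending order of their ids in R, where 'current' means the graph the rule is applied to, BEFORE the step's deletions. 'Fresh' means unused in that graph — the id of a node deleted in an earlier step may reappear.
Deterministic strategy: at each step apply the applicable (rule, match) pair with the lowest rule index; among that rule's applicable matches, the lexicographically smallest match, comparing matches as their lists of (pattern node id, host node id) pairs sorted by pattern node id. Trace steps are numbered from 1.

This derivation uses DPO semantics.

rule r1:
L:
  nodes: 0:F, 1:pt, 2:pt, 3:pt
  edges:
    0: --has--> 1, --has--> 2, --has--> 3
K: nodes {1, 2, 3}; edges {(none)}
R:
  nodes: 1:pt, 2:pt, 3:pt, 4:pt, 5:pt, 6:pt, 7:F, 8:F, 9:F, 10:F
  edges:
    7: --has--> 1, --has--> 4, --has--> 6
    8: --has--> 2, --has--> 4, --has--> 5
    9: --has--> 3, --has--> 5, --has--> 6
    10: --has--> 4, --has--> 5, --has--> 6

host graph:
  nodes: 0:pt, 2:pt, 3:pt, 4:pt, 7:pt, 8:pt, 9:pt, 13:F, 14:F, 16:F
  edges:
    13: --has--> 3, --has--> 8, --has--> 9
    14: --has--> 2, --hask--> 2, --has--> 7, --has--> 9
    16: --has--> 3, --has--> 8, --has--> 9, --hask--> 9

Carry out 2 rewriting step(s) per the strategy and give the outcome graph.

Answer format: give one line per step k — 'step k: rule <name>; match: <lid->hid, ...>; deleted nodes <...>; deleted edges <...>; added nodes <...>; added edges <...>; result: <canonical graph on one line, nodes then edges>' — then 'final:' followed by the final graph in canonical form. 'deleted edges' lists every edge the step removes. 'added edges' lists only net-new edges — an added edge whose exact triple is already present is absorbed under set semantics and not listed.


step 1: rule r1; match: 0->13, 1->3, 2->8, 3->9; deleted nodes 13; deleted edges (13,3,has); (13,8,has); (13,9,has); added nodes 17, 18, 19, 20, 21, 22, 23; added edges (20,3,has); (20,17,has); (20,19,has); (21,8,has); (21,17,has); (21,18,has); (22,9,has); (22,18,has); (22,19,has); (23,17,has); (23,18,has); (23,19,has); result: nodes: 0:pt, 2:pt, 3:pt, 4:pt, 7:pt, 8:pt, 9:pt, 14:F, 16:F, 17:pt, 18:pt, 19:pt, 20:F, 21:F, 22:F, 23:F edges: (14,2,has); (14,2,hask); (14,7,has); (14,9,has); (16,3,has); (16,8,has); (16,9,has); (16,9,hask); (20,3,has); (20,17,has); (20,19,has); (21,8,has); (21,17,has); (21,18,has); (22,9,has); (22,18,has); (22,19,has); (23,17,has); (23,18,has); (23,19,has)
step 2: rule r1; match: 0->20, 1->3, 2->17, 3->19; deleted nodes 20; deleted edges (20,3,has); (20,17,has); (20,19,has); added nodes 24, 25, 26, 27, 28, 29, 30; added edges (27,3,has); (27,24,has); (27,26,has); (28,17,has); (28,24,has); (28,25,has); (29,19,has); (29,25,has); (29,26,has); (30,24,has); (30,25,has); (30,26,has); result: nodes: 0:pt, 2:pt, 3:pt, 4:pt, 7:pt, 8:pt, 9:pt, 14:F, 16:F, 17:pt, 18:pt, 19:pt, 21:F, 22:F, 23:F, 24:pt, 25:pt, 26:pt, 27:F, 28:F, 29:F, 30:F edges: (14,2,has); (14,2,hask); (14,7,has); (14,9,has); (16,3,has); (16,8,has); (16,9,has); (16,9,hask); (21,8,has); (21,17,has); (21,18,has); (22,9,has); (22,18,has); (22,19,has); (23,17,has); (23,18,has); (23,19,has); (27,3,has); (27,24,has); (27,26,has); (28,17,has); (28,24,has); (28,25,has); (29,19,has); (29,25,has); (29,26,has); (30,24,has); (30,25,has); (30,26,has)
final:
nodes: 0:pt, 2:pt, 3:pt, 4:pt, 7:pt, 8:pt, 9:pt, 14:F, 16:F, 17:pt, 18:pt, 19:pt, 21:F, 22:F, 23:F, 24:pt, 25:pt, 26:pt, 27:F, 28:F, 29:F, 30:F
edges: (14,2,has); (14,2,hask); (14,7,has); (14,9,has); (16,3,has); (16,8,has); (16,9,has); (16,9,hask); (21,8,has); (21,17,has); (21,18,has); (22,9,has); (22,18,has); (22,19,has); (23,17,has); (23,18,has); (23,19,has); (27,3,has); (27,24,has); (27,26,has); (28,17,has); (28,24,has); (28,25,has); (29,19,has); (29,25,has); (29,26,has); (30,24,has); (30,25,has); (30,26,has)


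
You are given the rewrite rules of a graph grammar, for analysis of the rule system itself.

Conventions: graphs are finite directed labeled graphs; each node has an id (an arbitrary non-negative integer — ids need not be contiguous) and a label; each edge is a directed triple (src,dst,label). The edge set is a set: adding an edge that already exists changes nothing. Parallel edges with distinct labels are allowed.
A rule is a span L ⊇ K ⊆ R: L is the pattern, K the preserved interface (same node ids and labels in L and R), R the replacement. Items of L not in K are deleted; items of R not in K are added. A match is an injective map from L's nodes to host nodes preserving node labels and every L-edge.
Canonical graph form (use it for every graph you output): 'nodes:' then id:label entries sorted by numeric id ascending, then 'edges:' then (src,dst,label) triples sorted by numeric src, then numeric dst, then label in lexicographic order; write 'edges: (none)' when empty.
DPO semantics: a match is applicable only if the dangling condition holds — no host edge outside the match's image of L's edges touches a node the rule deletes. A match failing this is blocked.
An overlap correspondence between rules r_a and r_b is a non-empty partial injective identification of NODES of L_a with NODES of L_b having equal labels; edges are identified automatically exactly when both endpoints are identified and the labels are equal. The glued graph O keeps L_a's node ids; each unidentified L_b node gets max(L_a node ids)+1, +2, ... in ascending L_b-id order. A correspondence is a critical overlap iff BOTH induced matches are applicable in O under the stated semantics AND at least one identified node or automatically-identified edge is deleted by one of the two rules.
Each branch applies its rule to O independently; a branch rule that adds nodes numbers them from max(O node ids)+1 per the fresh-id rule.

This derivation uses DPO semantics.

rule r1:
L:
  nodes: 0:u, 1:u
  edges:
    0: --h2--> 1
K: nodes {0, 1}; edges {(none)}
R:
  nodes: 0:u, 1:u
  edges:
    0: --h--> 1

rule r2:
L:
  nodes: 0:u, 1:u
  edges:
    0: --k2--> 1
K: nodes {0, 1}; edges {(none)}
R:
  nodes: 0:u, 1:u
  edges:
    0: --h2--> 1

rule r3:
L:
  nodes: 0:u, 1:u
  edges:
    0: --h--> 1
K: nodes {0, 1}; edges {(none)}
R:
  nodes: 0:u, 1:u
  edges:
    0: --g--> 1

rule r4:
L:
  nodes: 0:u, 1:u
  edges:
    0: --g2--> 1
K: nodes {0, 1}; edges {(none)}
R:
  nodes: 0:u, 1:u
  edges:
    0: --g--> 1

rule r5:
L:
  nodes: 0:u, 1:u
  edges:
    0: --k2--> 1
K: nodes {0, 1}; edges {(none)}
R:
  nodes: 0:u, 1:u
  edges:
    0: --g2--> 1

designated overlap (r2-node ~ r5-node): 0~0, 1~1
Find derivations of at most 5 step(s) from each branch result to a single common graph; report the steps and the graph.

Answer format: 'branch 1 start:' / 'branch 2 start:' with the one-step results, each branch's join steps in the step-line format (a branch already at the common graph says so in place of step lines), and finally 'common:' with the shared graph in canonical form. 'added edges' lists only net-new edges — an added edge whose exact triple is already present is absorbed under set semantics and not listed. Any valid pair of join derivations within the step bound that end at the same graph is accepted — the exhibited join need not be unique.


branch 1 start:
nodes: 0:u, 1:u
edges: (0,1,h2)
branch 2 start:
nodes: 0:u, 1:u
edges: (0,1,g2)
branch 1 step 1: rule r1; match: 0->0, 1->1; deleted nodes (none); deleted edges (0,1,h2); added nodes (none); added edges (0,1,h); result: nodes: 0:u, 1:u edges: (0,1,h)
branch 1 step 2: rule r3; match: 0->0, 1->1; deleted nodes (none); deleted edges (0,1,h); added nodes (none); added edges (0,1,g); result: nodes: 0:u, 1:u edges: (0,1,g)
branch 2 step 1: rule r4; match: 0->0, 1->1; deleted nodes (none); deleted edges (0,1,g2); added nodes (none); added edges (0,1,g); result: nodes: 0:u, 1:u edges: (0,1,g)
common:
nodes: 0:u, 1:u
edges: (0,1,g)


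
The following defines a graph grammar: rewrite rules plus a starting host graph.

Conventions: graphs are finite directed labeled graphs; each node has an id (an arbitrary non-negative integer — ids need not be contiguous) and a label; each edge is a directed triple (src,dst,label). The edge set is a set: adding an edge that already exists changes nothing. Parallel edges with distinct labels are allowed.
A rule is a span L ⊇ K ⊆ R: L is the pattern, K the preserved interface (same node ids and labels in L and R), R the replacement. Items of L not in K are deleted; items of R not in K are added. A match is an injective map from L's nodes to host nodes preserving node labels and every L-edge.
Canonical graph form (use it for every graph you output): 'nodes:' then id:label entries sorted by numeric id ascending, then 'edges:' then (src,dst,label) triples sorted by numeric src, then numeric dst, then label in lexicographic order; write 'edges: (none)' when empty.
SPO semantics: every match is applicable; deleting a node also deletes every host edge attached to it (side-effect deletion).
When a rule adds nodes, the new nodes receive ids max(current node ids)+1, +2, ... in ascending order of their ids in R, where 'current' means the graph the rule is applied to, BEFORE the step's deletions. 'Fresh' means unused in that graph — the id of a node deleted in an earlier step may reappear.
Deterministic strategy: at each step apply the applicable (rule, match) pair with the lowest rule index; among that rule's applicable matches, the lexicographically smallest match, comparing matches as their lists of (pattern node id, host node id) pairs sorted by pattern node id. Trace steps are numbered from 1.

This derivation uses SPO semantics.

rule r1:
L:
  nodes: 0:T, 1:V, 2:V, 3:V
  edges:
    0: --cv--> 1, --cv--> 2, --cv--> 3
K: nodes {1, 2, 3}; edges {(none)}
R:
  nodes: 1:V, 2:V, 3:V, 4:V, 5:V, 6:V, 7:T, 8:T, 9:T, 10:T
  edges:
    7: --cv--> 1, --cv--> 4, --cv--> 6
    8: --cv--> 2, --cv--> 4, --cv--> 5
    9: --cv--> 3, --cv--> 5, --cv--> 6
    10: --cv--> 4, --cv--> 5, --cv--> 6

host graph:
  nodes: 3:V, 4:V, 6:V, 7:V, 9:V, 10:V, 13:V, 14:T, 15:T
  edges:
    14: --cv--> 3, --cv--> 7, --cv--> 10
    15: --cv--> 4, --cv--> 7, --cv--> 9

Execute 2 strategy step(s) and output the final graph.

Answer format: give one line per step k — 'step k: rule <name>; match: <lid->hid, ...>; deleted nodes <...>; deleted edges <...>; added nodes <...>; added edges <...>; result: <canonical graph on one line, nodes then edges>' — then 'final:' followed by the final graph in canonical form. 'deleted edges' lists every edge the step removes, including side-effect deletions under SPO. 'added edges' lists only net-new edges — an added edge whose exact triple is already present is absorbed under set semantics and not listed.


step 1: rule r1; match: 0->14, 1->3, 2->7, 3->10; deleted nodes 14; deleted edges (14,3,cv); (14,7,cv); (14,10,cv); added nodes 16, 17, 18, 19, 20, 21, 22; added edges (19,3,cv); (19,16,cv); (19,18,cv); (20,7,cv); (20,16,cv); (20,17,cv); (21,10,cv); (21,17,cv); (21,18,cv); (22,16,cv); (22,17,cv); (22,18,cv); result: nodes: 3:V, 4:V, 6:V, 7:V, 9:V, 10:V, 13:V, 15:T, 16:V, 17:V, 18:V, 19:T, 20:T, 21:T, 22:T edges: (15,4,cv); (15,7,cv); (15,9,cv); (19,3,cv); (19,16,cv); (19,18,cv); (20,7,cv); (20,16,cv); (20,17,cv); (21,10,cv); (21,17,cv); (21,18,cv); (22,16,cv); (22,17,cv); (22,18,cv)
step 2: rule r1; match: 0->15, 1->4, 2->7, 3->9; deleted nodes 15; deleted edges (15,4,cv); (15,7,cv); (15,9,cv); added nodes 23, 24, 25, 26, 27, 28, 29; added edges (26,4,cv); (26,23,cv); (26,25,cv); (27,7,cv); (27,23,cv); (27,24,cv); (28,9,cv); (28,24,cv); (28,25,cv); (29,23,cv); (29,24,cv); (29,25,cv); result: nodes: 3:V, 4:V, 6:V, 7:V, 9:V, 10:V, 13:V, 16:V, 17:V, 18:V, 19:T, 20:T, 21:T, 22:T, 23:V, 24:V, 25:V, 26:T, 27:T, 28:T, 29:T edges: (19,3,cv); (19,16,cv); (19,18,cv); (20,7,cv); (20,16,cv); (20,17,cv); (21,10,cv); (21,17,cv); (21,18,cv); (22,16,cv); (22,17,cv); (22,18,cv); (26,4,cv); (26,23,cv); (26,25,cv); (27,7,cv); (27,23,cv); (27,24,cv); (28,9,cv); (28,24,cv); (28,25,cv); (29,23,cv); (29,24,cv); (29,25,cv)
final:
nodes: 3:V, 4:V, 6:V, 7:V, 9:V, 10:V, 13:V, 16:V, 17:V, 18:V, 19:T, 20:T, 21:T, 22:T, 23:V, 24:V, 25:V, 26:T, 27:T, 28:T, 29:T
edges: (19,3,cv); (19,16,cv); (19,18,cv); (20,7,cv); (20,16,cv); (20,17,cv); (21,10,cv); (21,17,cv); (21,18,cv); (22,16,cv); (22,17,cv); (22,18,cv); (26,4,cv); (26,23,cv); (26,25,cv); (27,7,cv); (27,23,cv); (27,24,cv); (28,9,cv); (28,24,cv); (28,25,cv); (29,23,cv); (29,24,cv); (29,25,cv)


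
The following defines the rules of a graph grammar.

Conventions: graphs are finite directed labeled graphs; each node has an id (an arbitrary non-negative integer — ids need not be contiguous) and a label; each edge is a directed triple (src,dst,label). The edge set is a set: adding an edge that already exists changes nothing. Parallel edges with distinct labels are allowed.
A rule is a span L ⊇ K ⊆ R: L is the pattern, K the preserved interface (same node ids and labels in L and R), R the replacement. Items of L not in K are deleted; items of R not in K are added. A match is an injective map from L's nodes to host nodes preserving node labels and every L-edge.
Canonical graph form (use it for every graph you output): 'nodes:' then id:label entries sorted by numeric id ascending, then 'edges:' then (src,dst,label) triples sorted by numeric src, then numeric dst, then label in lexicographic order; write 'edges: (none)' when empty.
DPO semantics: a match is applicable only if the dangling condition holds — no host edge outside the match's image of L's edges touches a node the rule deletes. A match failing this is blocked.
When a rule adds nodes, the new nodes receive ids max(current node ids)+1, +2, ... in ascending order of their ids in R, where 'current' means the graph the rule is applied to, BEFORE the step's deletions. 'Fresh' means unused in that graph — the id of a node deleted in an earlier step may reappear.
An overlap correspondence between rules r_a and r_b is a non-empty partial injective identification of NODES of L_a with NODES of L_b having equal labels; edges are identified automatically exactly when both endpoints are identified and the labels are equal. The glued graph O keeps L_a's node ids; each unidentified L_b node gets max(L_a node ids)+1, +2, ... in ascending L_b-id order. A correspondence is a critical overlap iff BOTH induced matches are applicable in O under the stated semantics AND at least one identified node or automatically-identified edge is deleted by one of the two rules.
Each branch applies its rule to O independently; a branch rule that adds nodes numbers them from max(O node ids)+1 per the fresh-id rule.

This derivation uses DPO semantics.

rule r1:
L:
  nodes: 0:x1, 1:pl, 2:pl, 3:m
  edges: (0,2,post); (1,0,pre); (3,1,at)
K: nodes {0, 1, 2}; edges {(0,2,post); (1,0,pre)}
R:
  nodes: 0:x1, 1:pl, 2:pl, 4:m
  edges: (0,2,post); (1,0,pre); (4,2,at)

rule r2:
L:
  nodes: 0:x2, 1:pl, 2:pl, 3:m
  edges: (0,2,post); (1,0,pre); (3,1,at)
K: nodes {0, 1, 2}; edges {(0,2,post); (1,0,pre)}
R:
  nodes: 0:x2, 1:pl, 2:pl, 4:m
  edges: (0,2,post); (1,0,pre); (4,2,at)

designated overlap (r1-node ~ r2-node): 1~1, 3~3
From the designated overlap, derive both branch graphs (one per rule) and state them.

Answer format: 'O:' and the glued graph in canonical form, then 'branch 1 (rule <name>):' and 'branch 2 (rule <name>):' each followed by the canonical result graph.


O:
nodes: 0:x1, 1:pl, 2:pl, 3:m, 4:x2, 5:pl
edges: (0,2,post); (1,0,pre); (1,4,pre); (3,1,at); (4,5,post)
branch 1 (rule r1):
nodes: 0:x1, 1:pl, 2:pl, 4:x2, 5:pl, 6:m
edges: (0,2,post); (1,0,pre); (1,4,pre); (4,5,post); (6,2,at)
branch 2 (rule r2):
nodes: 0:x1, 1:pl, 2:pl, 4:x2, 5:pl, 6:m
edges: (0,2,post); (1,0,pre); (1,4,pre); (4,5,post); (6,5,at)


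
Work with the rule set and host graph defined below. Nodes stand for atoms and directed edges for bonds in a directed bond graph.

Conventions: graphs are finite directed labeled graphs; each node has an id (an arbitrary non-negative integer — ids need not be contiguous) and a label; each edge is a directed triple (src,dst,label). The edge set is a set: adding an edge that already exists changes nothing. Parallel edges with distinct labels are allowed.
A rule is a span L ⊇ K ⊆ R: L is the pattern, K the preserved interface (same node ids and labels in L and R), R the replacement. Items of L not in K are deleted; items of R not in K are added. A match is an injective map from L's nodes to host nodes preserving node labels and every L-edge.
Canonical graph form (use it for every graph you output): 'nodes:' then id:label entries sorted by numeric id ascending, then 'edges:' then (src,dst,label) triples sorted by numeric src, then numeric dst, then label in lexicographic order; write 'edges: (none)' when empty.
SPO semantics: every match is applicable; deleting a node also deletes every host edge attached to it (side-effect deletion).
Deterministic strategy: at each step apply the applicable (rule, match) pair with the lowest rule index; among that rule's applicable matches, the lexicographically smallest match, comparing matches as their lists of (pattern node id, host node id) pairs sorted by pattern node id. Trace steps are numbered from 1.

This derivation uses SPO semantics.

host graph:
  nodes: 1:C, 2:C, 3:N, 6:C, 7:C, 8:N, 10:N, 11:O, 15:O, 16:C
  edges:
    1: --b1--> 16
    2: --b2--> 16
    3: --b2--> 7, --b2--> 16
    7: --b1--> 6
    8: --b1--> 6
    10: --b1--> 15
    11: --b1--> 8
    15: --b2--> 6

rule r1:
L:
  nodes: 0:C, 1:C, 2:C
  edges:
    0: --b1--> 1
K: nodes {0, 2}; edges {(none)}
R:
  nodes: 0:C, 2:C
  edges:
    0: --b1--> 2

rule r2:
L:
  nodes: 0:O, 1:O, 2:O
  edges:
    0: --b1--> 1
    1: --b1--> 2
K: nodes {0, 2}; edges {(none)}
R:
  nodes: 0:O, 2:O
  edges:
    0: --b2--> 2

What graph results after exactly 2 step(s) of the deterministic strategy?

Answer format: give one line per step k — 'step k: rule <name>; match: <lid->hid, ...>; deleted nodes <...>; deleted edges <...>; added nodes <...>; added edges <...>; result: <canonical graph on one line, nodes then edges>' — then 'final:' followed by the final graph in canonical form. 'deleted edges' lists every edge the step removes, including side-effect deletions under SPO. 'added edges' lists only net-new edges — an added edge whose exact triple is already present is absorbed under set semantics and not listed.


step 1: rule r1; match: 0->1, 1->16, 2->2; deleted nodes 16; deleted edges (1,16,b1); (2,16,b2); (3,16,b2); added nodes (none); added edges (1,2,b1); result: nodes: 1:C, 2:C, 3:N, 6:C, 7:C, 8:N, 10:N, 11:O, 15:O edges: (1,2,b1); (3,7,b2); (7,6,b1); (8,6,b1); (10,15,b1); (11,8,b1); (15,6,b2)
step 2: rule r1; match: 0->1, 1->2, 2->6; deleted nodes 2; deleted edges (1,2,b1); added nodes (none); added edges (1,6,b1); result: nodes: 1:C, 3:N, 6:C, 7:C, 8:N, 10:N, 11:O, 15:O edges: (1,6,b1); (3,7,b2); (7,6,b1); (8,6,b1); (10,15,b1); (11,8,b1); (15,6,b2)
final:
nodes: 1:C, 3:N, 6:C, 7:C, 8:N, 10:N, 11:O, 15:O
edges: (1,6,b1); (3,7,b2); (7,6,b1); (8,6,b1); (10,15,b1); (11,8,b1); (15,6,b2)


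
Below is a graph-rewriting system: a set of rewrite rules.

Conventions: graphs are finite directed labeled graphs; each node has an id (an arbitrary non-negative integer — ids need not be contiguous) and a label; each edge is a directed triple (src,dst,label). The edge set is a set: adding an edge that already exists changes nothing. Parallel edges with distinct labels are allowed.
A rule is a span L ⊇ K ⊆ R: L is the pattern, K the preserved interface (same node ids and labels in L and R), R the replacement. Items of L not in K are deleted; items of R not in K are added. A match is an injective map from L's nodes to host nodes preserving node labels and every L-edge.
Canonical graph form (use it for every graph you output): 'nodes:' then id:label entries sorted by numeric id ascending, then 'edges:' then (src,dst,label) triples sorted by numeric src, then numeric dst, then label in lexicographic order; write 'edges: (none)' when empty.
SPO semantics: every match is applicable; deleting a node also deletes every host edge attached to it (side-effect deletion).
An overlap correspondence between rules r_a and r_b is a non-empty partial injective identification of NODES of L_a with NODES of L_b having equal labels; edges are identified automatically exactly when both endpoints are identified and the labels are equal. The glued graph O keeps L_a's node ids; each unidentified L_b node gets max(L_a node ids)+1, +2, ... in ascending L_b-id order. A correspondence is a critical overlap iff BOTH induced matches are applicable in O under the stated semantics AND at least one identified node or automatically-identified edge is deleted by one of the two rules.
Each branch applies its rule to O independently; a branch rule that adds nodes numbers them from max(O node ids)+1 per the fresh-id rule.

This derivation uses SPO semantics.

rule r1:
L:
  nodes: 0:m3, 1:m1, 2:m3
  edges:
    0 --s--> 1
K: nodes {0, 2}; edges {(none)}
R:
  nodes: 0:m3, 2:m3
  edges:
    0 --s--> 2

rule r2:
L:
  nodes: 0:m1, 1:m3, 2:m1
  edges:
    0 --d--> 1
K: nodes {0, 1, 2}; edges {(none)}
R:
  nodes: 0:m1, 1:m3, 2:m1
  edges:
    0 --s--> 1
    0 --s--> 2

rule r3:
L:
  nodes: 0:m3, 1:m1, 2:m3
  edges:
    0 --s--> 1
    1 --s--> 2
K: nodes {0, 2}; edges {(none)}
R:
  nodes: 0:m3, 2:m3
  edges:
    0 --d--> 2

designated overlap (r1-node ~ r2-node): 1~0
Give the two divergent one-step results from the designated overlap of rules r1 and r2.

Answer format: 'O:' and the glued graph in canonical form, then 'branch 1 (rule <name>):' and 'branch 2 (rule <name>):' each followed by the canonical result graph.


O:
nodes: 0:m3, 1:m1, 2:m3, 3:m3, 4:m1
edges: (0,1,s); (1,3,d)
branch 1 (rule r1):
nodes: 0:m3, 2:m3, 3:m3, 4:m1
edges: (0,2,s)
branch 2 (rule r2):
nodes: 0:m3, 1:m1, 2:m3, 3:m3, 4:m1
edges: (0,1,s); (1,3,s); (1,4,s)


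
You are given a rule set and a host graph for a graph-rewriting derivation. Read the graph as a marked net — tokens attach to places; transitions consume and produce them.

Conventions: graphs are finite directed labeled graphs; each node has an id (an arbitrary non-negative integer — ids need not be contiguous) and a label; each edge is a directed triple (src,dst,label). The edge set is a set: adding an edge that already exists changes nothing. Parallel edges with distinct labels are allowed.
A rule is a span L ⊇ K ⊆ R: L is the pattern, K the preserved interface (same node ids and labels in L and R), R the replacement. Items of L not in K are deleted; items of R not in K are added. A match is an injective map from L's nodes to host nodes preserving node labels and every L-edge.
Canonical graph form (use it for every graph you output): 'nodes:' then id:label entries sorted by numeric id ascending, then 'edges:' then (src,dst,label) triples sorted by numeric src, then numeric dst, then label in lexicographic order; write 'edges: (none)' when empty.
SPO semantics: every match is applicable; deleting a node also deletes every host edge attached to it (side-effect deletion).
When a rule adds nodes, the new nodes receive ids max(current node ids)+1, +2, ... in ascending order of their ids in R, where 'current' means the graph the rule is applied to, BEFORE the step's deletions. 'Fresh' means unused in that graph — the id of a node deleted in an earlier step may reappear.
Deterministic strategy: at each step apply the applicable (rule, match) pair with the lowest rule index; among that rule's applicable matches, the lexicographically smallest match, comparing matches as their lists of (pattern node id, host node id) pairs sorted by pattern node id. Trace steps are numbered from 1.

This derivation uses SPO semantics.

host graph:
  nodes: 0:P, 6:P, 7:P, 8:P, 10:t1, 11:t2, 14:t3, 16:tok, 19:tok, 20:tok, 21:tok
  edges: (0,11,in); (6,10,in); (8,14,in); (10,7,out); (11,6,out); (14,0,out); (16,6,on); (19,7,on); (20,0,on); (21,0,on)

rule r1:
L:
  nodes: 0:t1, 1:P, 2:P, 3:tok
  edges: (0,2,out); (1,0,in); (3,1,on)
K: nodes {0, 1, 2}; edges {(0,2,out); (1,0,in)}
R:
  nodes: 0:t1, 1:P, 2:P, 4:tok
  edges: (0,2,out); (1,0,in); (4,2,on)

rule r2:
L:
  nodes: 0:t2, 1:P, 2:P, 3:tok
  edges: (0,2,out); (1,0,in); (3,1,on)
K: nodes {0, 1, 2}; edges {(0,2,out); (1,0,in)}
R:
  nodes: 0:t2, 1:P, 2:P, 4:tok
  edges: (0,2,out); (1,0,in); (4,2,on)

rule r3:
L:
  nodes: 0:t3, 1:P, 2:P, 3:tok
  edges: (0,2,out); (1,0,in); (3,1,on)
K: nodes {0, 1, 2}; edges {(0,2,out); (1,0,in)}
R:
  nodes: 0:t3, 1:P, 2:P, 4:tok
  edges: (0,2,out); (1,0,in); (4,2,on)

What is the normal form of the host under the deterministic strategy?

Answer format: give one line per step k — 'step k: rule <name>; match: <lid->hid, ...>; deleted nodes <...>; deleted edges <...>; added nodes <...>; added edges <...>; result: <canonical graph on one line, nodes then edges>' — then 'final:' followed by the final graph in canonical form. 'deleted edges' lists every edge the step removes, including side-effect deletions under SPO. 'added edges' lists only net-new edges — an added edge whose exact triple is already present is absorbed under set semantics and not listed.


step 1: rule r1; match: 0->10, 1->6, 2->7, 3->16; deleted nodes 16; deleted edges (16,6,on); added nodes 22; added edges (22,7,on); result: nodes: 0:P, 6:P, 7:P, 8:P, 10:t1, 11:t2, 14:t3, 19:tok, 20:tok, 21:tok, 22:tok edges: (0,11,in); (6,10,in); (8,14,in); (10,7,out); (11,6,out); (14,0,out); (19,7,on); (20,0,on); (21,0,on); (22,7,on)
step 2: rule r2; match: 0->11, 1->0, 2->6, 3->20; deleted nodes 20; deleted edges (20,0,on); added nodes 23; added edges (23,6,on); result: nodes: 0:P, 6:P, 7:P, 8:P, 10:t1, 11:t2, 14:t3, 19:tok, 21:tok, 22:tok, 23:tok edges: (0,11,in); (6,10,in); (8,14,in); (10,7,out); (11,6,out); (14,0,out); (19,7,on); (21,0,on); (22,7,on); (23,6,on)
step 3: rule r1; match: 0->10, 1->6, 2->7, 3->23; deleted nodes 23; deleted edges (23,6,on); added nodes 24; added edges (24,7,on); result: nodes: 0:P, 6:P, 7:P, 8:P, 10:t1, 11:t2, 14:t3, 19:tok, 21:tok, 22:tok, 24:tok edges: (0,11,in); (6,10,in); (8,14,in); (10,7,out); (11,6,out); (14,0,out); (19,7,on); (21,0,on); (22,7,on); (24,7,on)
step 4: rule r2; match: 0->11, 1->0, 2->6, 3->21; deleted nodes 21; deleted edges (21,0,on); added nodes 25; added edges (25,6,on); result: nodes: 0:P, 6:P, 7:P, 8:P, 10:t1, 11:t2, 14:t3, 19:tok, 22:tok, 24:tok, 25:tok edges: (0,11,in); (6,10,in); (8,14,in); (10,7,out); (11,6,out); (14,0,out); (19,7,on); (22,7,on); (24,7,on); (25,6,on)
step 5: rule r1; match: 0->10, 1->6, 2->7, 3->25; deleted nodes 25; deleted edges (25,6,on); added nodes 26; added edges (26,7,on); result: nodes: 0:P, 6:P, 7:P, 8:P, 10:t1, 11:t2, 14:t3, 19:tok, 22:tok, 24:tok, 26:tok edges: (0,11,in); (6,10,in); (8,14,in); (10,7,out); (11,6,out); (14,0,out); (19,7,on); (22,7,on); (24,7,on); (26,7,on)
final:
nodes: 0:P, 6:P, 7:P, 8:P, 10:t1, 11:t2, 14:t3, 19:tok, 22:tok, 24:tok, 26:tok
edges: (0,11,in); (6,10,in); (8,14,in); (10,7,out); (11,6,out); (14,0,out); (19,7,on); (22,7,on); (24,7,on); (26,7,on)


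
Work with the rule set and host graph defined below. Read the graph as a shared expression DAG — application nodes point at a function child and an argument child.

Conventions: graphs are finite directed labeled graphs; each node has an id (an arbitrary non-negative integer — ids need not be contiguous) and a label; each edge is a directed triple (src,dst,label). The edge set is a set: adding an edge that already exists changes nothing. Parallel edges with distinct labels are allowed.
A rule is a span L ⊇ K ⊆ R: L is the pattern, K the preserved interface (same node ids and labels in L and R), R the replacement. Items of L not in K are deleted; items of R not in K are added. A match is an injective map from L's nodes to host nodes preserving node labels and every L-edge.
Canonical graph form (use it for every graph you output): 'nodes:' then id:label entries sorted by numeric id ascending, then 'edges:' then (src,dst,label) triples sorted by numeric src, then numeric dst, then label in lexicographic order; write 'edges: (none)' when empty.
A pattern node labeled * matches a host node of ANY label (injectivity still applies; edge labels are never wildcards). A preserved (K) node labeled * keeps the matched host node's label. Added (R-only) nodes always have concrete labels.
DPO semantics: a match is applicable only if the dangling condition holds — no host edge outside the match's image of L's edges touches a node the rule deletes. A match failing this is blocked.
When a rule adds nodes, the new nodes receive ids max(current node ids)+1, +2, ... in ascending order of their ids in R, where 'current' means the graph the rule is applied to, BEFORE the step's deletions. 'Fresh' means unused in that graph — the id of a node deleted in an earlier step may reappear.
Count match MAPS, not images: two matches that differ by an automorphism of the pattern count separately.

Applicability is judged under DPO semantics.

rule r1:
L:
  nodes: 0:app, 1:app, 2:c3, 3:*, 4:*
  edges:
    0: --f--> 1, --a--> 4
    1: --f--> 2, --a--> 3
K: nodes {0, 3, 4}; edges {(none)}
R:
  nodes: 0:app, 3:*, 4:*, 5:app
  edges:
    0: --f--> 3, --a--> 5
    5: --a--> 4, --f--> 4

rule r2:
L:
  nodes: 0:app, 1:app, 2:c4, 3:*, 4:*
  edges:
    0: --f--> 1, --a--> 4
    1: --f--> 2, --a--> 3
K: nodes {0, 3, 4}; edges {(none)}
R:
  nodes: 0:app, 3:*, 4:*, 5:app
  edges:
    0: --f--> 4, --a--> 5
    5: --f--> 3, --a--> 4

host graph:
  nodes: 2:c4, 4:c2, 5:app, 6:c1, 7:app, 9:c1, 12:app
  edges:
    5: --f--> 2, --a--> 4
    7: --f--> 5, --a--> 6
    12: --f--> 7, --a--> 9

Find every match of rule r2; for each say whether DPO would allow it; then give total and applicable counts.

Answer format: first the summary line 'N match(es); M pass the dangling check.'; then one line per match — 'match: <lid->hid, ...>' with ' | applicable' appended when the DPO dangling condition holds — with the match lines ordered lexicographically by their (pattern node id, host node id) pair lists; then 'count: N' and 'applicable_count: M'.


1 match(es); 1 pass the dangling check.
match: 0->7, 1->5, 2->2, 3->4, 4->6 | applicable
count: 1
applicable_count: 1


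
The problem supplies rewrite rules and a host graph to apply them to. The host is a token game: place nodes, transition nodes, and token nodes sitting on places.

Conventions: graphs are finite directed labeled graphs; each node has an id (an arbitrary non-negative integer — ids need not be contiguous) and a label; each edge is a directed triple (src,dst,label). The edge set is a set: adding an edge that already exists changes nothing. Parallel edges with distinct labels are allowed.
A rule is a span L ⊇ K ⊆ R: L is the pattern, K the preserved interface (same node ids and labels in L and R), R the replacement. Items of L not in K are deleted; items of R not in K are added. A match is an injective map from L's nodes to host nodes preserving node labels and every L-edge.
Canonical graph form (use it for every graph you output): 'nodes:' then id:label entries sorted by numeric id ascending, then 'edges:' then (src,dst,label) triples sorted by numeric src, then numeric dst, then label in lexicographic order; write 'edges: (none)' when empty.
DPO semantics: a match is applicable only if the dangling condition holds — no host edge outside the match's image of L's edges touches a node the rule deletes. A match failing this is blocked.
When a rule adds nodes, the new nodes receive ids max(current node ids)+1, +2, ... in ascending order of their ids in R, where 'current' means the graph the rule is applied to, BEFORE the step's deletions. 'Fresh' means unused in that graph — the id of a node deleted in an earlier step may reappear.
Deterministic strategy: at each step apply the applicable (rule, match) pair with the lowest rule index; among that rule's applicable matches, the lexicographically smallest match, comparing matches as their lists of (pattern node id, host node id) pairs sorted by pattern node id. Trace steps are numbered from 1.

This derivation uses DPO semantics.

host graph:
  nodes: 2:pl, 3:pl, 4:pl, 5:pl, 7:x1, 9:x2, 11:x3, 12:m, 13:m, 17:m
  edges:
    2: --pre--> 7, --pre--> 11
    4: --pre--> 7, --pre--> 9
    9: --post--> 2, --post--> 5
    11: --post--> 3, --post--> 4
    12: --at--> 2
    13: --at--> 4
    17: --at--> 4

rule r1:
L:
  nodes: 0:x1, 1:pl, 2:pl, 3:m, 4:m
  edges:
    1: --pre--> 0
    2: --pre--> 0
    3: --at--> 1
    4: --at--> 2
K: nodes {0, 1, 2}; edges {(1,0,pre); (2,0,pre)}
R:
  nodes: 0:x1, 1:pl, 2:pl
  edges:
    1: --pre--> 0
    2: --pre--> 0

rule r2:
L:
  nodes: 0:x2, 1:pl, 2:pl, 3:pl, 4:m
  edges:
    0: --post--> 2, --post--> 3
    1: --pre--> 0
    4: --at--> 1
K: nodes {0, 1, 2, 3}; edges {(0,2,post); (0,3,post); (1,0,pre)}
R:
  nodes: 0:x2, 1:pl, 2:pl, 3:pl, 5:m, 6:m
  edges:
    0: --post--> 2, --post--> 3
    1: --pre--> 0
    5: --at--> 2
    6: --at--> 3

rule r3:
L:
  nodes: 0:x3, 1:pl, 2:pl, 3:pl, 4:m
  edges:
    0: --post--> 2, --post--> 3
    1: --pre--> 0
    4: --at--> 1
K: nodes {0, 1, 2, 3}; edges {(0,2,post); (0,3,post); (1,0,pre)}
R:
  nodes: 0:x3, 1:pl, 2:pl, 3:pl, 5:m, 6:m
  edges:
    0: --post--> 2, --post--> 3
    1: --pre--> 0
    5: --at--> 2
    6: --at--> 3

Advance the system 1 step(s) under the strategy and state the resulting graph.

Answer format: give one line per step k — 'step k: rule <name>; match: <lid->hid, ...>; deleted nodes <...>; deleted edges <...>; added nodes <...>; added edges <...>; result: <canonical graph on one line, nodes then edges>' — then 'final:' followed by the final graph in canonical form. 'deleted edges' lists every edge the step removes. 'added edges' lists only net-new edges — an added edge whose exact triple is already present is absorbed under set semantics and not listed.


step 1: rule r1; match: 0->7, 1->2, 2->4, 3->12, 4->13; deleted nodes 12, 13; deleted edges (12,2,at); (13,4,at); added nodes (none); added edges (none); result: nodes: 2:pl, 3:pl, 4:pl, 5:pl, 7:x1, 9:x2, 11:x3, 17:m edges: (2,7,pre); (2,11,pre); (4,7,pre); (4,9,pre); (9,2,post); (9,5,post); (11,3,post); (11,4,post); (17,4,at)
final:
nodes: 2:pl, 3:pl, 4:pl, 5:pl, 7:x1, 9:x2, 11:x3, 17:m
edges: (2,7,pre); (2,11,pre); (4,7,pre); (4,9,pre); (9,2,post); (9,5,post); (11,3,post); (11,4,post); (17,4,at)


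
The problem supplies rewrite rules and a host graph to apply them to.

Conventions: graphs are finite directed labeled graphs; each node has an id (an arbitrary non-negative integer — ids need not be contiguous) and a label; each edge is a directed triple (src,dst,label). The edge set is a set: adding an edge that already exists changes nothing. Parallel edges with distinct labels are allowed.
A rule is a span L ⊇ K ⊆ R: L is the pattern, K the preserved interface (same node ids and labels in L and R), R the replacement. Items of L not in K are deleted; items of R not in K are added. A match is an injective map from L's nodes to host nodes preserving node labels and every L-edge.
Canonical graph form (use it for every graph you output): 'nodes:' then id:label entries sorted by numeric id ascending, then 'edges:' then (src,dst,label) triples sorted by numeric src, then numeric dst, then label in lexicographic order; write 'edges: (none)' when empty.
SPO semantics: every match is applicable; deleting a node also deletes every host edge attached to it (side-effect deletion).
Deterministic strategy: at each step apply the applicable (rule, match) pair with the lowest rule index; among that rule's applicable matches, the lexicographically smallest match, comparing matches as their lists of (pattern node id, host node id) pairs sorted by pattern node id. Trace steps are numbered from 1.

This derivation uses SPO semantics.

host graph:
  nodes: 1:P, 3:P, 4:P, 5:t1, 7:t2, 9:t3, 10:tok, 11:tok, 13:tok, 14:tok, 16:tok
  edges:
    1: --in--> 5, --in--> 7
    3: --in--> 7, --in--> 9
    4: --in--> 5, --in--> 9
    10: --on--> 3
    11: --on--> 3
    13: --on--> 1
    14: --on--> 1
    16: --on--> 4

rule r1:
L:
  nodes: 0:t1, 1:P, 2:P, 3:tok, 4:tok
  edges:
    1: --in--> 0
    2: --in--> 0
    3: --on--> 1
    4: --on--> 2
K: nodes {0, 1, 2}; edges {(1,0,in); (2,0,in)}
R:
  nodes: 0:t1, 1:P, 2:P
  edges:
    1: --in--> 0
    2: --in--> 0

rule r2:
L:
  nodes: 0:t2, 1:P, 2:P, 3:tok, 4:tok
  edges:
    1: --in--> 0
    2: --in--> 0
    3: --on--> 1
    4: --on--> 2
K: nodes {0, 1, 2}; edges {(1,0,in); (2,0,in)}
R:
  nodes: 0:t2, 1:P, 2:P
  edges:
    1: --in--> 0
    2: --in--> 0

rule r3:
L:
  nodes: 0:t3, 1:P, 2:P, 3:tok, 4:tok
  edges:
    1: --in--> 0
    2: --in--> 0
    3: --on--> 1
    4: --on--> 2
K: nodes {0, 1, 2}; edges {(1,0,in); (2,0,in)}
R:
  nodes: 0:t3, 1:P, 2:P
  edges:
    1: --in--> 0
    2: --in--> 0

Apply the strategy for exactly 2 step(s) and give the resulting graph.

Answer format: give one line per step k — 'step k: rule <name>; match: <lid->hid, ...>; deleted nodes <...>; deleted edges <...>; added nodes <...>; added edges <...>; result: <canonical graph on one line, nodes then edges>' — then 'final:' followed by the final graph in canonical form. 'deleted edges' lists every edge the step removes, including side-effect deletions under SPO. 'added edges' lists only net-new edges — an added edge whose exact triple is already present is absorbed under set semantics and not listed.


step 1: rule r1; match: 0->5, 1->1, 2->4, 3->13, 4->16; deleted nodes 13, 16; deleted edges (13,1,on); (16,4,on); added nodes (none); added edges (none); result: nodes: 1:P, 3:P, 4:P, 5:t1, 7:t2, 9:t3, 10:tok, 11:tok, 14:tok edges: (1,5,in); (1,7,in); (3,7,in); (3,9,in); (4,5,in); (4,9,in); (10,3,on); (11,3,on); (14,1,on)
step 2: rule r2; match: 0->7, 1->1, 2->3, 3->14, 4->10; deleted nodes 10, 14; deleted edges (10,3,on); (14,1,on); added nodes (none); added edges (none); result: nodes: 1:P, 3:P, 4:P, 5:t1, 7:t2, 9:t3, 11:tok edges: (1,5,in); (1,7,in); (3,7,in); (3,9,in); (4,5,in); (4,9,in); (11,3,on)
final:
nodes: 1:P, 3:P, 4:P, 5:t1, 7:t2, 9:t3, 11:tok
edges: (1,5,in); (1,7,in); (3,7,in); (3,9,in); (4,5,in); (4,9,in); (11,3,on)
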